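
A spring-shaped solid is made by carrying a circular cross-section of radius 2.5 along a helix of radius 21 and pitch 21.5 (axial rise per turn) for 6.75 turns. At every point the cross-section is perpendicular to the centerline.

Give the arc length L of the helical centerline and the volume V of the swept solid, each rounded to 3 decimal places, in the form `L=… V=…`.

2πR = 2π·21 = 131.946891
per-turn = √(131.946891² + 21.5²) = √(17409.9822 + 462.25) = √17872.2322 = 133.687068
L = 6.75 × 133.687068 = 902.387709
V = π·2.5² × L = 19.634954 × 902.387709 = 17718.341240

L=902.388 V=17718.341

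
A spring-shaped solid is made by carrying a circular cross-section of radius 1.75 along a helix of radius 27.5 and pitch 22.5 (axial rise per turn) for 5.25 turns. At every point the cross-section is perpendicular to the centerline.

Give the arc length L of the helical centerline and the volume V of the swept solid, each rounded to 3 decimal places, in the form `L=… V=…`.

L=914.794 V=8801.345

2πR = 2π·27.5 = 172.787596
per-turn = √(172.787596² + 22.5²) = √(29855.5533 + 506.25) = √30361.8033 = 174.246387
L = 5.25 × 174.246387 = 914.793531
V = π·1.75² × L = 9.621128 × 914.793531 = 8801.345197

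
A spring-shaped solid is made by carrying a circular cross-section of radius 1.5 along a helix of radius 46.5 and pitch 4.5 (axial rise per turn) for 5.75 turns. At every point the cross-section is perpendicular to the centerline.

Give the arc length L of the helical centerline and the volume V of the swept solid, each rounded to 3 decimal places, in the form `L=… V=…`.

2πR = 2π·46.5 = 292.168117
per-turn = √(292.168117² + 4.5²) = √(85362.2085 + 20.25) = √85382.4585 = 292.202769
L = 5.75 × 292.202769 = 1680.165924
V = π·1.5² × L = 7.068583 × 1680.165924 = 11876.393080

L=1680.166 V=11876.393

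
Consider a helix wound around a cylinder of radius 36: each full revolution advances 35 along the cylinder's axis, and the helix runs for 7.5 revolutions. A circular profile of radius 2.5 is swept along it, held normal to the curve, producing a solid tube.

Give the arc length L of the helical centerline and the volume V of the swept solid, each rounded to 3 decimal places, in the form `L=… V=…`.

L=1716.649 V=33706.319

2πR = 2π·36 = 226.194671
per-turn = √(226.194671² + 35²) = √(51164.0292 + 1225) = √52389.0292 = 228.886499
L = 7.5 × 228.886499 = 1716.648739
V = π·2.5² × L = 19.634954 × 1716.648739 = 33706.319172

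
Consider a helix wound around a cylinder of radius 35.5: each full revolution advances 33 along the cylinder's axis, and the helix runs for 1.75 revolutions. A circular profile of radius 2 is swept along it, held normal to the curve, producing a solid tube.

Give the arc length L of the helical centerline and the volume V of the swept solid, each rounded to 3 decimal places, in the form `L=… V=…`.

2πR = 2π·35.5 = 223.053078
per-turn = √(223.053078² + 33²) = √(49752.6758 + 1089) = √50841.6758 = 225.480988
L = 1.75 × 225.480988 = 394.591728
V = π·2² × L = 12.566371 × 394.591728 = 4958.585900

L=394.592 V=4958.586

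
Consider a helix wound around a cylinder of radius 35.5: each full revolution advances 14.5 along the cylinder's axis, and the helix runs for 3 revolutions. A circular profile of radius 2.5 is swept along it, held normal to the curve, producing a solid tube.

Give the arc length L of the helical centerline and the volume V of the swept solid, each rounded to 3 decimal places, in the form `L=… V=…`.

L=670.572 V=13166.643

2πR = 2π·35.5 = 223.053078
per-turn = √(223.053078² + 14.5²) = √(49752.6758 + 210.25) = √49962.9258 = 223.523882
L = 3 × 223.523882 = 670.571646
V = π·2.5² × L = 19.634954 × 670.571646 = 13166.643475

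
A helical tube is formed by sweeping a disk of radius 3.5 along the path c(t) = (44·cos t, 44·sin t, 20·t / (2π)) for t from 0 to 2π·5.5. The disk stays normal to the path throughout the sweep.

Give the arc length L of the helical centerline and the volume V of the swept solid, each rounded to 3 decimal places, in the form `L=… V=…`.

2πR = 2π·44 = 276.460154
per-turn = √(276.460154² + 20²) = √(76430.2165 + 400) = √76830.2165 = 277.182641
L = 5.5 × 277.182641 = 1524.504526
V = π·3.5² × L = 38.484510 × 1524.504526 = 58669.809670

L=1524.505 V=58669.810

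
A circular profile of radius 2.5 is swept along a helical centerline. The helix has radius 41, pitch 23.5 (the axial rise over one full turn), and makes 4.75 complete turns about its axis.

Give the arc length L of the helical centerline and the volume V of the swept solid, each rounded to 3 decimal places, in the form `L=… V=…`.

2πR = 2π·41 = 257.610598
per-turn = √(257.610598² + 23.5²) = √(66363.2200 + 552.25) = √66915.4700 = 258.680247
L = 4.75 × 258.680247 = 1228.731171
V = π·2.5² × L = 19.634954 × 1228.731171 = 24126.080134

L=1228.731 V=24126.080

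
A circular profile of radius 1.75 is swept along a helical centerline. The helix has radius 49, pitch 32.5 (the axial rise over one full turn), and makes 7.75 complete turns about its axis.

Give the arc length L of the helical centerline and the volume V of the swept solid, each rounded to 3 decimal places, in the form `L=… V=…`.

2πR = 2π·49 = 307.876080
per-turn = √(307.876080² + 32.5²) = √(94787.6807 + 1056.25) = √95843.9307 = 309.586709
L = 7.75 × 309.586709 = 2399.296998
V = π·1.75² × L = 9.621128 × 2399.296998 = 23083.942334

L=2399.297 V=23083.942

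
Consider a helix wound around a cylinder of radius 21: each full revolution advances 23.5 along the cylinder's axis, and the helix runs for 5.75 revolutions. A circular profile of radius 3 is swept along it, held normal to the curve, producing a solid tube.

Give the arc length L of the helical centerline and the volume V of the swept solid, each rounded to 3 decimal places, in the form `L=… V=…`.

L=770.634 V=21789.155

2πR = 2π·21 = 131.946891
per-turn = √(131.946891² + 23.5²) = √(17409.9822 + 552.25) = √17962.2322 = 134.023252
L = 5.75 × 134.023252 = 770.633701
V = π·3² × L = 28.274334 × 770.633701 = 21789.154559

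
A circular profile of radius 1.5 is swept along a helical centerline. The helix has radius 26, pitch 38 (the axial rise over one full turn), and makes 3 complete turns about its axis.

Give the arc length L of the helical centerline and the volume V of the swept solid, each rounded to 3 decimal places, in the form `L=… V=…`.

L=503.173 V=3556.718

2πR = 2π·26 = 163.362818
per-turn = √(163.362818² + 38²) = √(26687.4103 + 1444) = √28131.4103 = 167.724209
L = 3 × 167.724209 = 503.172627
V = π·1.5² × L = 7.068583 × 503.172627 = 3556.717715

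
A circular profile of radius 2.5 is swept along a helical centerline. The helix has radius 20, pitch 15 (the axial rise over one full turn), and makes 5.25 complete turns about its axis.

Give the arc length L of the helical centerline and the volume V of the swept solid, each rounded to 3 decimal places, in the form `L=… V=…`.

2πR = 2π·20 = 125.663706
per-turn = √(125.663706² + 15²) = √(15791.3670 + 225) = √16016.3670 = 126.555786
L = 5.25 × 126.555786 = 664.417878
V = π·2.5² × L = 19.634954 × 664.417878 = 13045.814527

L=664.418 V=13045.815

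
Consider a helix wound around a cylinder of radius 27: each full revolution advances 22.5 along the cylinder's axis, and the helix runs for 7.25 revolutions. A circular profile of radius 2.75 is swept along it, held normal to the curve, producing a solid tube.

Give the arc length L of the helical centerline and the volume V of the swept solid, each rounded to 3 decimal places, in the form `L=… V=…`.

2πR = 2π·27 = 169.646003
per-turn = √(169.646003² + 22.5²) = √(28779.7664 + 506.25) = √29286.0164 = 171.131576
L = 7.25 × 171.131576 = 1240.703929
V = π·2.75² × L = 23.758294 × 1240.703929 = 29477.009255

L=1240.704 V=29477.009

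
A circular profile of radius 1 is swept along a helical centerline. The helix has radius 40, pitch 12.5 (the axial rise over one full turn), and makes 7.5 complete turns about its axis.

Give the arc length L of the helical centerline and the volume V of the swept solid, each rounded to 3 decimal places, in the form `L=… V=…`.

2πR = 2π·40 = 251.327412
per-turn = √(251.327412² + 12.5²) = √(63165.4682 + 156.25) = √63321.7182 = 251.638070
L = 7.5 × 251.638070 = 1887.285523
V = π·1² × L = 3.141593 × 1887.285523 = 5929.082336

L=1887.286 V=5929.082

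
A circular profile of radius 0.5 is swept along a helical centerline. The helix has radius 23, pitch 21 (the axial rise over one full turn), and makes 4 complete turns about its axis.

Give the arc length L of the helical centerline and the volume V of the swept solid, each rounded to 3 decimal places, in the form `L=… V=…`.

L=584.124 V=458.770

2πR = 2π·23 = 144.513262
per-turn = √(144.513262² + 21²) = √(20884.0829 + 441) = √21325.0829 = 146.031103
L = 4 × 146.031103 = 584.124410
V = π·0.5² × L = 0.785398 × 584.124410 = 458.770239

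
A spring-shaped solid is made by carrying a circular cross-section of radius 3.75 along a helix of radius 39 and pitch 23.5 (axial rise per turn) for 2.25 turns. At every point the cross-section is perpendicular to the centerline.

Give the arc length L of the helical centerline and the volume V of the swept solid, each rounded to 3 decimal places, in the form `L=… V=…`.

2πR = 2π·39 = 245.044227
per-turn = √(245.044227² + 23.5²) = √(60046.6732 + 552.25) = √60598.9232 = 246.168485
L = 2.25 × 246.168485 = 553.879092
V = π·3.75² × L = 44.178647 × 553.879092 = 24469.628716

L=553.879 V=24469.629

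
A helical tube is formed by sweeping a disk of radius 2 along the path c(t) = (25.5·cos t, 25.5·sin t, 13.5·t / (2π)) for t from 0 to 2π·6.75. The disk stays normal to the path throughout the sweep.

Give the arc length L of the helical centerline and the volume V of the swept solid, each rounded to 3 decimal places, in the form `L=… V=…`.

L=1085.326 V=13638.603

2πR = 2π·25.5 = 160.221225
per-turn = √(160.221225² + 13.5²) = √(25670.8410 + 182.25) = √25853.0910 = 160.788964
L = 6.75 × 160.788964 = 1085.325509
V = π·2² × L = 12.566371 × 1085.325509 = 13638.602585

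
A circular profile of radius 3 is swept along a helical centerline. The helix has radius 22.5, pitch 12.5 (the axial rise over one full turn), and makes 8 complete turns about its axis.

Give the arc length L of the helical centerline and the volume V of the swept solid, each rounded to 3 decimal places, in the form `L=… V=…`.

L=1135.386 V=32102.275

2πR = 2π·22.5 = 141.371669
per-turn = √(141.371669² + 12.5²) = √(19985.9489 + 156.25) = √20142.1989 = 141.923215
L = 8 × 141.923215 = 1135.385719
V = π·3² × L = 28.274334 × 1135.385719 = 32102.274898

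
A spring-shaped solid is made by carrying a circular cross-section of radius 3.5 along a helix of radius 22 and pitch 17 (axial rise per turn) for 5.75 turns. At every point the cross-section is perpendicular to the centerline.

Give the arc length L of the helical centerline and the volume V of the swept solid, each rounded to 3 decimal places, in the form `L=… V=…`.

L=800.811 V=30818.826

2πR = 2π·22 = 138.230077
per-turn = √(138.230077² + 17²) = √(19107.5541 + 289) = √19396.5541 = 139.271512
L = 5.75 × 139.271512 = 800.811195
V = π·3.5² × L = 38.484510 × 800.811195 = 30818.826461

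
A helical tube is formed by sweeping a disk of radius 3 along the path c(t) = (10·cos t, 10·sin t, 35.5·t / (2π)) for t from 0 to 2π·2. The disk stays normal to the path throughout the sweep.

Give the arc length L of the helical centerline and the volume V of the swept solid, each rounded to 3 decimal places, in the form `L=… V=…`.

L=144.334 V=4080.954

2πR = 2π·10 = 62.831853
per-turn = √(62.831853² + 35.5²) = √(3947.8418 + 1260.25) = √5208.0918 = 72.167110
L = 2 × 72.167110 = 144.334220
V = π·3² × L = 28.274334 × 144.334220 = 4080.953925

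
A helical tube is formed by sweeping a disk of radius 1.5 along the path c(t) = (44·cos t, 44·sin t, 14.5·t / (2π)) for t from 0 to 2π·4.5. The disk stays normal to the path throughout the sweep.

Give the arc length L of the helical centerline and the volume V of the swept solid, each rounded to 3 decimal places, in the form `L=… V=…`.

2πR = 2π·44 = 276.460154
per-turn = √(276.460154² + 14.5²) = √(76430.2165 + 210.25) = √76640.4665 = 276.840146
L = 4.5 × 276.840146 = 1245.780657
V = π·1.5² × L = 7.068583 × 1245.780657 = 8805.904563

L=1245.781 V=8805.905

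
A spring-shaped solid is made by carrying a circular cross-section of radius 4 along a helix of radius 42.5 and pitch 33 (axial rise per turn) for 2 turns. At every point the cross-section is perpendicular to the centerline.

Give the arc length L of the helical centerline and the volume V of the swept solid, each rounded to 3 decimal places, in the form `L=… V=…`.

L=538.133 V=27049.535

2πR = 2π·42.5 = 267.035376
per-turn = √(267.035376² + 33²) = √(71307.8918 + 1089) = √72396.8918 = 269.066705
L = 2 × 269.066705 = 538.133410
V = π·4² × L = 50.265482 × 538.133410 = 27049.535491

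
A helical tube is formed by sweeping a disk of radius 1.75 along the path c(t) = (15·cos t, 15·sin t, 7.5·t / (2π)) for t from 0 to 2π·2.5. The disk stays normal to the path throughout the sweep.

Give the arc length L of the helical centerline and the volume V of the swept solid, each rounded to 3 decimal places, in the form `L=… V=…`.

2πR = 2π·15 = 94.247780
per-turn = √(94.247780² + 7.5²) = √(8882.6440 + 56.25) = √8938.8940 = 94.545724
L = 2.5 × 94.545724 = 236.364310
V = π·1.75² × L = 9.621128 × 236.364310 = 2274.091168

L=236.364 V=2274.091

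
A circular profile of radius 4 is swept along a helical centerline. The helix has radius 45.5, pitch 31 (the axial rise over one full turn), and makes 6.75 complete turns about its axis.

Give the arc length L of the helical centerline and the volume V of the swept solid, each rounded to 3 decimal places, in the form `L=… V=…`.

L=1941.035 V=97567.069

2πR = 2π·45.5 = 285.884931
per-turn = √(285.884931² + 31²) = √(81730.1940 + 961) = √82691.1940 = 287.560766
L = 6.75 × 287.560766 = 1941.035169
V = π·4² × L = 50.265482 × 1941.035169 = 97567.069255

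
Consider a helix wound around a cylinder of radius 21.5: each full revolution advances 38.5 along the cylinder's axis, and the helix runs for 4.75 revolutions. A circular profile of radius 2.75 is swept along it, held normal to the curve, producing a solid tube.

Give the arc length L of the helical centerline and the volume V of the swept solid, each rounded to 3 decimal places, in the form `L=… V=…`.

2πR = 2π·21.5 = 135.088484
per-turn = √(135.088484² + 38.5²) = √(18248.8985 + 1482.25) = √19731.1485 = 140.467607
L = 4.75 × 140.467607 = 667.221132
V = π·2.75² × L = 23.758294 × 667.221132 = 15852.036111

L=667.221 V=15852.036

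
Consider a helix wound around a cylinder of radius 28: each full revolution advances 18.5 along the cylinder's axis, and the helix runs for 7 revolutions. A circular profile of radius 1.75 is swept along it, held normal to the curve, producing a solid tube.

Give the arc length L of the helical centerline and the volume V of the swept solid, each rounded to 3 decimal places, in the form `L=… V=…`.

L=1238.294 V=11913.789

2πR = 2π·28 = 175.929189
per-turn = √(175.929189² + 18.5²) = √(30951.0794 + 342.25) = √31293.3294 = 176.899207
L = 7 × 176.899207 = 1238.294448
V = π·1.75² × L = 9.621128 × 1238.294448 = 11913.788772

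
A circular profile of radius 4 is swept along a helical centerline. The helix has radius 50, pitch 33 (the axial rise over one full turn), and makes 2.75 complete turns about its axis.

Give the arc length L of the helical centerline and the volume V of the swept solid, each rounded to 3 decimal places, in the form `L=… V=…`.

2πR = 2π·50 = 314.159265
per-turn = √(314.159265² + 33²) = √(98696.0440 + 1089) = √99785.0440 = 315.887708
L = 2.75 × 315.887708 = 868.691197
V = π·4² × L = 50.265482 × 868.691197 = 43665.182112

L=868.691 V=43665.182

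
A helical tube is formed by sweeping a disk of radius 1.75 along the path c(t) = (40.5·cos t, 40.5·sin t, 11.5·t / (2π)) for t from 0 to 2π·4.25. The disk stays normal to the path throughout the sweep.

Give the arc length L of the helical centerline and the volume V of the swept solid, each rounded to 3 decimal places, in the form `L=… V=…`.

L=1082.597 V=10415.805

2πR = 2π·40.5 = 254.469005
per-turn = √(254.469005² + 11.5²) = √(64754.4745 + 132.25) = √64886.7245 = 254.728727
L = 4.25 × 254.728727 = 1082.597091
V = π·1.75² × L = 9.621128 × 1082.597091 = 10415.804643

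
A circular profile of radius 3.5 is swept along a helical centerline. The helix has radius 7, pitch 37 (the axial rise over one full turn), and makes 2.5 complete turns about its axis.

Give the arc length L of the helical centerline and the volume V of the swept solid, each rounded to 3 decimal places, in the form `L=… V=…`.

L=143.689 V=5529.799

2πR = 2π·7 = 43.982297
per-turn = √(43.982297² + 37²) = √(1934.4425 + 1369) = √3303.4425 = 57.475581
L = 2.5 × 57.475581 = 143.688954
V = π·3.5² × L = 38.484510 × 143.688954 = 5529.798973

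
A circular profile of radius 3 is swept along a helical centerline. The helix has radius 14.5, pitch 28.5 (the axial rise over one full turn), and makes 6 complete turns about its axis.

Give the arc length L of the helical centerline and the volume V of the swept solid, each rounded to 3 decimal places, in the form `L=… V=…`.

2πR = 2π·14.5 = 91.106187
per-turn = √(91.106187² + 28.5²) = √(8300.3373 + 812.25) = √9112.5873 = 95.459873
L = 6 × 95.459873 = 572.759236
V = π·3² × L = 28.274334 × 572.759236 = 16194.385883

L=572.759 V=16194.386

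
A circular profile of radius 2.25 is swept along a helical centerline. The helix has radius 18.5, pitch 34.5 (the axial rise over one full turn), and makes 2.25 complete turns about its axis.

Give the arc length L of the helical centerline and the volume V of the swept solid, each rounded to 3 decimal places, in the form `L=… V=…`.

2πR = 2π·18.5 = 116.238928
per-turn = √(116.238928² + 34.5²) = √(13511.4884 + 1190.25) = √14701.7384 = 121.250725
L = 2.25 × 121.250725 = 272.814132
V = π·2.25² × L = 15.904313 × 272.814132 = 4338.921299

L=272.814 V=4338.921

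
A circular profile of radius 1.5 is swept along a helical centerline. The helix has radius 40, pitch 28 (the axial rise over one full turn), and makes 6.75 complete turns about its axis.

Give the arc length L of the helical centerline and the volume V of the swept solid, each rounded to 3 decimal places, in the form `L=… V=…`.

L=1706.956 V=12065.759

2πR = 2π·40 = 251.327412
per-turn = √(251.327412² + 28²) = √(63165.4682 + 784) = √63949.4682 = 252.882321
L = 6.75 × 252.882321 = 1706.955665
V = π·1.5² × L = 7.068583 × 1706.955665 = 12065.758601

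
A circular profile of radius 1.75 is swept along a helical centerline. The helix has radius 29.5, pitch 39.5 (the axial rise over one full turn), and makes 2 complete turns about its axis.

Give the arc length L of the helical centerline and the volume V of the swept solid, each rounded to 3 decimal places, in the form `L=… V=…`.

L=379.032 V=3646.717

2πR = 2π·29.5 = 185.353967
per-turn = √(185.353967² + 39.5²) = √(34356.0929 + 1560.25) = √35916.3429 = 189.516076
L = 2 × 189.516076 = 379.032151
V = π·1.75² × L = 9.621128 × 379.032151 = 3646.716654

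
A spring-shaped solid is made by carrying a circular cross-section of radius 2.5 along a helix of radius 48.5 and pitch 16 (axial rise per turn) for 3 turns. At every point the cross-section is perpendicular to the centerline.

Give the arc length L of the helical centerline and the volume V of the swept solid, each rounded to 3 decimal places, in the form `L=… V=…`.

2πR = 2π·48.5 = 304.734487
per-turn = √(304.734487² + 16²) = √(92863.1078 + 256) = √93119.1078 = 305.154236
L = 3 × 305.154236 = 915.462708
V = π·2.5² × L = 19.634954 × 915.462708 = 17975.068244

L=915.463 V=17975.068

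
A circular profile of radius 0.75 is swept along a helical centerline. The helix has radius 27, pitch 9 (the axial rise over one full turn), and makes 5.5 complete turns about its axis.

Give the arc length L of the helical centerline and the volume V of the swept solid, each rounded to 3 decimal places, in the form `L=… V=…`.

L=934.365 V=1651.159

2πR = 2π·27 = 169.646003
per-turn = √(169.646003² + 9²) = √(28779.7664 + 81) = √28860.7664 = 169.884568
L = 5.5 × 169.884568 = 934.365124
V = π·0.75² × L = 1.767146 × 934.365124 = 1651.159467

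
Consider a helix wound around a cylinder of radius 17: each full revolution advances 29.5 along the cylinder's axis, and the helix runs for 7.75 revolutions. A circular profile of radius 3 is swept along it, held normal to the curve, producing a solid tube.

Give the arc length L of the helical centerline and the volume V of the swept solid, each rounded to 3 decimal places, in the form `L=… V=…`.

L=858.800 V=24282.011

2πR = 2π·17 = 106.814150
per-turn = √(106.814150² + 29.5²) = √(11409.2627 + 870.25) = √12279.5127 = 110.812963
L = 7.75 × 110.812963 = 858.800460
V = π·3² × L = 28.274334 × 858.800460 = 24282.010956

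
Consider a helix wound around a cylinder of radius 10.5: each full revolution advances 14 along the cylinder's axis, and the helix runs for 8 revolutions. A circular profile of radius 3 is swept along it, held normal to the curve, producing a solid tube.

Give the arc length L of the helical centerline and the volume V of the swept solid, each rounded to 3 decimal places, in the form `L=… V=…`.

2πR = 2π·10.5 = 65.973446
per-turn = √(65.973446² + 14²) = √(4352.4955 + 196) = √4548.4955 = 67.442535
L = 8 × 67.442535 = 539.540281
V = π·3² × L = 28.274334 × 539.540281 = 15255.142043

L=539.540 V=15255.142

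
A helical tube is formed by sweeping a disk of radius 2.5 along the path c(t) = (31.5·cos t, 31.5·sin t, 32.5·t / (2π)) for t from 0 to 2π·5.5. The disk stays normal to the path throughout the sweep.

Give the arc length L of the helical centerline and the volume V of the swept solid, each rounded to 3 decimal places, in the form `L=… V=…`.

L=1103.140 V=21660.109

2πR = 2π·31.5 = 197.920337
per-turn = √(197.920337² + 32.5²) = √(39172.4599 + 1056.25) = √40228.7099 = 200.570960
L = 5.5 × 200.570960 = 1103.140278
V = π·2.5² × L = 19.634954 × 1103.140278 = 21660.108713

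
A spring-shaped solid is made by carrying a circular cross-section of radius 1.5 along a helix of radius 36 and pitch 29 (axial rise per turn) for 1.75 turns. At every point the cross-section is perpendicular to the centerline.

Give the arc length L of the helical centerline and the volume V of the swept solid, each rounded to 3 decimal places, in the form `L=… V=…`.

2πR = 2π·36 = 226.194671
per-turn = √(226.194671² + 29²) = √(51164.0292 + 841) = √52005.0292 = 228.046112
L = 1.75 × 228.046112 = 399.080696
V = π·1.5² × L = 7.068583 × 399.080696 = 2820.935212

L=399.081 V=2820.935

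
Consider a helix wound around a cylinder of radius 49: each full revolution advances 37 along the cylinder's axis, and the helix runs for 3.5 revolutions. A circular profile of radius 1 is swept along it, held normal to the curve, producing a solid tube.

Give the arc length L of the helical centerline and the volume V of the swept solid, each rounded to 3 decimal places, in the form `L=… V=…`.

L=1085.320 V=3409.633

2πR = 2π·49 = 307.876080
per-turn = √(307.876080² + 37²) = √(94787.6807 + 1369) = √96156.6807 = 310.091407
L = 3.5 × 310.091407 = 1085.319924
V = π·1² × L = 3.141593 × 1085.319924 = 3409.633101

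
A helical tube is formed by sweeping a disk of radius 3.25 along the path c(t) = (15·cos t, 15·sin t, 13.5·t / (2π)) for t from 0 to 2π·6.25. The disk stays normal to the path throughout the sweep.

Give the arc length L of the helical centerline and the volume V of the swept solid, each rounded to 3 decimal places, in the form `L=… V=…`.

L=595.061 V=19745.947

2πR = 2π·15 = 94.247780
per-turn = √(94.247780² + 13.5²) = √(8882.6440 + 182.25) = √9064.8940 = 95.209737
L = 6.25 × 95.209737 = 595.060854
V = π·3.25² × L = 33.183072 × 595.060854 = 19745.947414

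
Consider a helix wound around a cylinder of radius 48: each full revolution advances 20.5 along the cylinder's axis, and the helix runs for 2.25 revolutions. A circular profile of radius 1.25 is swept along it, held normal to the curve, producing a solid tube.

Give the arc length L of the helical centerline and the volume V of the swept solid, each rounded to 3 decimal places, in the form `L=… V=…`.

L=680.150 V=3338.678

2πR = 2π·48 = 301.592895
per-turn = √(301.592895² + 20.5²) = √(90958.2742 + 420.25) = √91378.5242 = 302.288809
L = 2.25 × 302.288809 = 680.149821
V = π·1.25² × L = 4.908739 × 680.149821 = 3338.677625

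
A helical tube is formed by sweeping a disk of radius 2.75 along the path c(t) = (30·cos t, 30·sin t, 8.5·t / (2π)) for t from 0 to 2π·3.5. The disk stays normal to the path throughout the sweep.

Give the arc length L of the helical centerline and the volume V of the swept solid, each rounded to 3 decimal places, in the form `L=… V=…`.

2πR = 2π·30 = 188.495559
per-turn = √(188.495559² + 8.5²) = √(35530.5758 + 72.25) = √35602.8258 = 188.687111
L = 3.5 × 188.687111 = 660.404888
V = π·2.75² × L = 23.758294 × 660.404888 = 15690.093789

L=660.405 V=15690.094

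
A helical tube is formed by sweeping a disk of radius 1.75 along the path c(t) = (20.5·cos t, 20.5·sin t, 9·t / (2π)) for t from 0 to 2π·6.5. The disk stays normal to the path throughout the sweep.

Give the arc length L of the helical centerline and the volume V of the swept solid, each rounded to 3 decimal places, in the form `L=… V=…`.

L=839.276 V=8074.779

2πR = 2π·20.5 = 128.805299
per-turn = √(128.805299² + 9²) = √(16590.8050 + 81) = √16671.8050 = 129.119344
L = 6.5 × 129.119344 = 839.275736
V = π·1.75² × L = 9.621128 × 839.275736 = 8074.778866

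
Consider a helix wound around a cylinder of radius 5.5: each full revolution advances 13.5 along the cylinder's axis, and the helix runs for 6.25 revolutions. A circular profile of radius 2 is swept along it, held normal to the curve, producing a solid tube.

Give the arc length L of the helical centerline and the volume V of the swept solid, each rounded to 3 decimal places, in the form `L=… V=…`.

2πR = 2π·5.5 = 34.557519
per-turn = √(34.557519² + 13.5²) = √(1194.2221 + 182.25) = √1376.4721 = 37.100837
L = 6.25 × 37.100837 = 231.880233
V = π·2² × L = 12.566371 × 231.880233 = 2913.892952

L=231.880 V=2913.893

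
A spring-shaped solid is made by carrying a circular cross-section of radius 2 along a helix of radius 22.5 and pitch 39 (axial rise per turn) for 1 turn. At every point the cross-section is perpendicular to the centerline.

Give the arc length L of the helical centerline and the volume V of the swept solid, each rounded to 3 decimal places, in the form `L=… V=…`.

L=146.652 V=1842.889

2πR = 2π·22.5 = 141.371669
per-turn = √(141.371669² + 39²) = √(19985.9489 + 1521) = √21506.9489 = 146.652477
L = 1 × 146.652477 = 146.652477
V = π·2² × L = 12.566371 × 146.652477 = 1842.889373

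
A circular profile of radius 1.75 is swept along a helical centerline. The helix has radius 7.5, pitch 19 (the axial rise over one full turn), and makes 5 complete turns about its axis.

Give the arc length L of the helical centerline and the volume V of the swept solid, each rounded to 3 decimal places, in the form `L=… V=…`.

2πR = 2π·7.5 = 47.123890
per-turn = √(47.123890² + 19²) = √(2220.6610 + 361) = √2581.6610 = 50.810048
L = 5 × 50.810048 = 254.050241
V = π·1.75² × L = 9.621128 × 254.050241 = 2444.249757

L=254.050 V=2444.250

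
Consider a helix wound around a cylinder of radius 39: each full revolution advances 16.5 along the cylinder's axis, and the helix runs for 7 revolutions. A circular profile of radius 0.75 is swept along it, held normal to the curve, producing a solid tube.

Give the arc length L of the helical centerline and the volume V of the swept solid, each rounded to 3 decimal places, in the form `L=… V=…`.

2πR = 2π·39 = 245.044227
per-turn = √(245.044227² + 16.5²) = √(60046.6732 + 272.25) = √60318.9232 = 245.599111
L = 7 × 245.599111 = 1719.193775
V = π·0.75² × L = 1.767146 × 1719.193775 = 3038.066175

L=1719.194 V=3038.066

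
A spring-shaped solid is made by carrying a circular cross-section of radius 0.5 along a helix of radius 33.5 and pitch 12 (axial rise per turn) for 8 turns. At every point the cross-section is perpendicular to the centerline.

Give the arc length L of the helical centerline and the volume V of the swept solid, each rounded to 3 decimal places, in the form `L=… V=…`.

L=1686.628 V=1324.674

2πR = 2π·33.5 = 210.486708
per-turn = √(210.486708² + 12²) = √(44304.6542 + 144) = √44448.6542 = 210.828495
L = 8 × 210.828495 = 1686.627957
V = π·0.5² × L = 0.785398 × 1686.627957 = 1324.674500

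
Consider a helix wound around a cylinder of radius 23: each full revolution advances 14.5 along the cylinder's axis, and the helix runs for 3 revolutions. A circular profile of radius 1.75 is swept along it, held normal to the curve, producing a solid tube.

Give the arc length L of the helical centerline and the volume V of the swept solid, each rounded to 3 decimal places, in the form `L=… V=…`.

L=435.717 V=4192.085

2πR = 2π·23 = 144.513262
per-turn = √(144.513262² + 14.5²) = √(20884.0829 + 210.25) = √21094.3329 = 145.238882
L = 3 × 145.238882 = 435.716647
V = π·1.75² × L = 9.621128 × 435.716647 = 4192.085413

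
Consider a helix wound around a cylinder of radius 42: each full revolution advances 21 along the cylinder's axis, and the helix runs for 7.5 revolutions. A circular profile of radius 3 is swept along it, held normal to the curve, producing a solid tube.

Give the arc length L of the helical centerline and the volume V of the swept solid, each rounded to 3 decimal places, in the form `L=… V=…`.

L=1985.460 V=56137.565

2πR = 2π·42 = 263.893783
per-turn = √(263.893783² + 21²) = √(69639.9287 + 441) = √70080.9287 = 264.728028
L = 7.5 × 264.728028 = 1985.460208
V = π·3² × L = 28.274334 × 1985.460208 = 56137.564826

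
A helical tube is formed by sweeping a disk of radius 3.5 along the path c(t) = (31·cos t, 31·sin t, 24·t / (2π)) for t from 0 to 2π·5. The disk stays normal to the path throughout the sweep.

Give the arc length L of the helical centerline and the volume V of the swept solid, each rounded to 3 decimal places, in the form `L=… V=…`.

2πR = 2π·31 = 194.778745
per-turn = √(194.778745² + 24²) = √(37938.7593 + 576) = √38514.7593 = 196.251775
L = 5 × 196.251775 = 981.258877
V = π·3.5² × L = 38.484510 × 981.258877 = 37763.267056

L=981.259 V=37763.267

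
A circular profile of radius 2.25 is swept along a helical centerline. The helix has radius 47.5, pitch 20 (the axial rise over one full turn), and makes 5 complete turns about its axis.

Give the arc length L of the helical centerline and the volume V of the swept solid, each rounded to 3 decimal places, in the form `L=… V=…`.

L=1495.603 V=23786.544

2πR = 2π·47.5 = 298.451302
per-turn = √(298.451302² + 20²) = √(89073.1797 + 400) = √89473.1797 = 299.120678
L = 5 × 299.120678 = 1495.603388
V = π·2.25² × L = 15.904313 × 1495.603388 = 23786.544114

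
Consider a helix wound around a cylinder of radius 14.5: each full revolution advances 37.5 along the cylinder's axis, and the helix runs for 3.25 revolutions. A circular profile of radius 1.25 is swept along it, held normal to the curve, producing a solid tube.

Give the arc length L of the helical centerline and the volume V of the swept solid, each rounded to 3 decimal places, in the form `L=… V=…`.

L=320.197 V=1571.761

2πR = 2π·14.5 = 91.106187
per-turn = √(91.106187² + 37.5²) = √(8300.3373 + 1406.25) = √9706.5873 = 98.522014
L = 3.25 × 98.522014 = 320.196546
V = π·1.25² × L = 4.908739 × 320.196546 = 1571.761122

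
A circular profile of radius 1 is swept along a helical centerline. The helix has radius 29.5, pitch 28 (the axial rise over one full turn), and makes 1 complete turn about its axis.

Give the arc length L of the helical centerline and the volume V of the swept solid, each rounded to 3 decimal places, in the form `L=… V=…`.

L=187.457 V=588.913

2πR = 2π·29.5 = 185.353967
per-turn = √(185.353967² + 28²) = √(34356.0929 + 784) = √35140.0929 = 187.456910
L = 1 × 187.456910 = 187.456910
V = π·1² × L = 3.141593 × 187.456910 = 588.913250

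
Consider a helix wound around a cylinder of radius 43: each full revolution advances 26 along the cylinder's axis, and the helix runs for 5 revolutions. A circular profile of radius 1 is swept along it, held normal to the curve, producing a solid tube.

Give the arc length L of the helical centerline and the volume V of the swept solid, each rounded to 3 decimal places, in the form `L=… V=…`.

L=1357.126 V=4263.536

2πR = 2π·43 = 270.176968
per-turn = √(270.176968² + 26²) = √(72995.5942 + 676) = √73671.5942 = 271.425117
L = 5 × 271.425117 = 1357.125585
V = π·1² × L = 3.141593 × 1357.125585 = 4263.535768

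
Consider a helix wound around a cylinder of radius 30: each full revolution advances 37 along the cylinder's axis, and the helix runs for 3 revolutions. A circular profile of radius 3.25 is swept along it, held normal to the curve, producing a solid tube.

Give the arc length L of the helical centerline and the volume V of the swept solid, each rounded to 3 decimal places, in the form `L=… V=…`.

2πR = 2π·30 = 188.495559
per-turn = √(188.495559² + 37²) = √(35530.5758 + 1369) = √36899.5758 = 192.092623
L = 3 × 192.092623 = 576.277869
V = π·3.25² × L = 33.183072 × 576.277869 = 19122.670260

L=576.278 V=19122.670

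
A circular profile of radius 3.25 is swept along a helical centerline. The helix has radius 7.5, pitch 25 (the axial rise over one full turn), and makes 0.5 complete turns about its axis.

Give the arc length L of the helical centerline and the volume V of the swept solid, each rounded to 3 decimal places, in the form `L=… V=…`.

L=26.672 V=885.071

2πR = 2π·7.5 = 47.123890
per-turn = √(47.123890² + 25²) = √(2220.6610 + 625) = √2845.6610 = 53.344737
L = 0.5 × 53.344737 = 26.672369
V = π·3.25² × L = 33.183072 × 26.672369 = 885.071139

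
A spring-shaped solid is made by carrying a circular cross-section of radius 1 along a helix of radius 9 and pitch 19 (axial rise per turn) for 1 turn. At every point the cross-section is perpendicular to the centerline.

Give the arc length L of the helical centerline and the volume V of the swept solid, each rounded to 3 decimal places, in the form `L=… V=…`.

2πR = 2π·9 = 56.548668
per-turn = √(56.548668² + 19²) = √(3197.7518 + 361) = √3558.7518 = 59.655275
L = 1 × 59.655275 = 59.655275
V = π·1² × L = 3.141593 × 59.655275 = 187.412573

L=59.655 V=187.413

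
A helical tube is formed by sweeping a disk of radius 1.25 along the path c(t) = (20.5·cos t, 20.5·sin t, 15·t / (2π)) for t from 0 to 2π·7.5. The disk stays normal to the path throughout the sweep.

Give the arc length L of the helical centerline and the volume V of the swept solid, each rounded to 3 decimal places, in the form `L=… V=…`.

2πR = 2π·20.5 = 128.805299
per-turn = √(128.805299² + 15²) = √(16590.8050 + 225) = √16815.8050 = 129.675769
L = 7.5 × 129.675769 = 972.568266
V = π·1.25² × L = 4.908739 × 972.568266 = 4774.083310

L=972.568 V=4774.083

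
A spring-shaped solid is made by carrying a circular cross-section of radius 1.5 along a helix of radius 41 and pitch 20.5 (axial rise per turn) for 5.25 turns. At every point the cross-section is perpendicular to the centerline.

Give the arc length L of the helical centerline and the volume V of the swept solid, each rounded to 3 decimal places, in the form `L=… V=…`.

L=1356.731 V=9590.167

2πR = 2π·41 = 257.610598
per-turn = √(257.610598² + 20.5²) = √(66363.2200 + 420.25) = √66783.4700 = 258.424979
L = 5.25 × 258.424979 = 1356.731142
V = π·1.5² × L = 7.068583 × 1356.731142 = 9590.167324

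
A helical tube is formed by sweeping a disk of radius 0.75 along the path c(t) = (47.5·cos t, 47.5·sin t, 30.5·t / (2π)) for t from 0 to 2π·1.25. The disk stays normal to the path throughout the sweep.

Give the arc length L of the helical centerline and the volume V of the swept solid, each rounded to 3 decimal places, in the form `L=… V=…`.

L=375.007 V=662.692

2πR = 2π·47.5 = 298.451302
per-turn = √(298.451302² + 30.5²) = √(89073.1797 + 930.25) = √90003.4297 = 300.005716
L = 1.25 × 300.005716 = 375.007145
V = π·0.75² × L = 1.767146 × 375.007145 = 662.692327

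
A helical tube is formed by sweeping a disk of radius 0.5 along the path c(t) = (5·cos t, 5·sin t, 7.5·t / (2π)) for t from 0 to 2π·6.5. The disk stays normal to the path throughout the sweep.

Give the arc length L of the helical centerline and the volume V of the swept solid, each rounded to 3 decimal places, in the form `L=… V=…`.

2πR = 2π·5 = 31.415927
per-turn = √(31.415927² + 7.5²) = √(986.9604 + 56.25) = √1043.2104 = 32.298768
L = 6.5 × 32.298768 = 209.941995
V = π·0.5² × L = 0.785398 × 209.941995 = 164.888057

L=209.942 V=164.888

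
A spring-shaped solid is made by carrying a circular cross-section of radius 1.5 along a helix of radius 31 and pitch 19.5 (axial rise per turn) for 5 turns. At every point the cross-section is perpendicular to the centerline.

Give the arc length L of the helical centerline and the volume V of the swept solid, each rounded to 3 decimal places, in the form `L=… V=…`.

L=978.762 V=6918.462

2πR = 2π·31 = 194.778745
per-turn = √(194.778745² + 19.5²) = √(37938.7593 + 380.25) = √38319.0093 = 195.752418
L = 5 × 195.752418 = 978.762092
V = π·1.5² × L = 7.068583 × 978.762092 = 6918.461546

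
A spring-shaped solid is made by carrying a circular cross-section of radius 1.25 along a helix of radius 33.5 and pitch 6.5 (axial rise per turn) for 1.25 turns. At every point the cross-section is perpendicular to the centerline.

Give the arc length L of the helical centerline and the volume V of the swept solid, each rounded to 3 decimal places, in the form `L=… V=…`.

2πR = 2π·33.5 = 210.486708
per-turn = √(210.486708² + 6.5²) = √(44304.6542 + 42.25) = √44346.9042 = 210.587047
L = 1.25 × 210.587047 = 263.233808
V = π·1.25² × L = 4.908739 × 263.233808 = 1292.145934

L=263.234 V=1292.146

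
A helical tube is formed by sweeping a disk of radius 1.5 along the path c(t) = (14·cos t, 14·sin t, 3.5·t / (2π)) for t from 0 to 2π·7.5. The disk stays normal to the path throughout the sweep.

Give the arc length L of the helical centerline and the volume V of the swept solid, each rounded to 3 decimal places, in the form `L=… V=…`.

L=660.256 V=4667.078

2πR = 2π·14 = 87.964594
per-turn = √(87.964594² + 3.5²) = √(7737.7699 + 12.25) = √7750.0199 = 88.034197
L = 7.5 × 88.034197 = 660.256478
V = π·1.5² × L = 7.068583 × 660.256478 = 4667.078026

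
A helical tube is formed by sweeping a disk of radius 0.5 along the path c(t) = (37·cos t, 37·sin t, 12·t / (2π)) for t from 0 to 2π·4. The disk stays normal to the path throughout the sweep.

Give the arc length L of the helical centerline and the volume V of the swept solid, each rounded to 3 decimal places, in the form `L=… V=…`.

2πR = 2π·37 = 232.477856
per-turn = √(232.477856² + 12²) = √(54045.9537 + 144) = √54189.9537 = 232.787357
L = 4 × 232.787357 = 931.149429
V = π·0.5² × L = 0.785398 × 931.149429 = 731.323051

L=931.149 V=731.323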